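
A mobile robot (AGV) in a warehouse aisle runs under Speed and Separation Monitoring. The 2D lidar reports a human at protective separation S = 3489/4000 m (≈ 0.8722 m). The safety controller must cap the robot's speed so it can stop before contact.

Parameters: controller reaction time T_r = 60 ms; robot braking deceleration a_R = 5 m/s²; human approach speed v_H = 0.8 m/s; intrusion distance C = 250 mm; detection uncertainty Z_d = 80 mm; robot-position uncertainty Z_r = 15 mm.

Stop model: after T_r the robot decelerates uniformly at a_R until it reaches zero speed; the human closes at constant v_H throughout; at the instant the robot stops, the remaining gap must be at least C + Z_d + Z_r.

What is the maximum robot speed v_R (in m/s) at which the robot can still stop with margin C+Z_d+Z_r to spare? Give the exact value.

v_R_max = 27/20 m/s = 1.3500 m/s

collect terms ⇒ (1/10)·v_R² + (11/50)·v_R + (-1917/4000) = 0
  disc = (11/50)² − 4·(1/10)·(-1917/4000) = 2401/10000 ; √disc = 49/100
  v_R = (−(11/50) + 49/100) / (2·(1/10)) = 27/20 m/s
check:
braking lasts T_s = (27/20)/5 = 0.2700 s
reaction-phase robot travel = 1.3500·0.0600 = 0.0810 m
robot covers 1.3500·0.2700 − ½·5.0000·0.2700² = 0.1822 m while stopping
person approaches 0.8000·(0.0600+0.2700) = 0.2640 m
C+Z_d+Z_r = 0.2500+0.0800+0.0150 = 0.3450 m
sum ≈ 0.0810+0.1822+0.2640+0.3450 ≈ 0.8722 m = S ✓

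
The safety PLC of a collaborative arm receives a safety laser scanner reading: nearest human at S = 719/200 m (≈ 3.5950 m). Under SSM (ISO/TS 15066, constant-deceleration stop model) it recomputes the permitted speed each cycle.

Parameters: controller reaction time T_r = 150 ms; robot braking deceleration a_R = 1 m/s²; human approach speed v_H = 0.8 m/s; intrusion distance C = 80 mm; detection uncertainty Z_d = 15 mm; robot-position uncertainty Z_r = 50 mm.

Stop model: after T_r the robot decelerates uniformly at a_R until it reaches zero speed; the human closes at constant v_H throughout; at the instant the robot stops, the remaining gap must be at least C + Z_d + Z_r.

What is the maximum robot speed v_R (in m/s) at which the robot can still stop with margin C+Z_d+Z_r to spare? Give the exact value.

collect terms ⇒ (1/2)·v_R² + (19/20)·v_R + (-333/100) = 0
  disc = (19/20)² − 4·(1/2)·(-333/100) = 121/16 ; √disc = 11/4
  v_R = (−(19/20) + 11/4) / (2·(1/2)) = 9/5 m/s
check:
stop time T_s = (9/5)/1 = 1.8000 s
reaction-phase robot travel = 1.8000·0.1500 = 0.2700 m
robot covers 1.8000·1.8000 − ½·1.0000·1.8000² = 1.6200 m while stopping
human over T_r+T_s: 0.8000·(0.1500+1.8000) = 1.5600 m
margins: 0.0800+0.0150+0.0500 = 0.1450 m
sum ≈ 0.2700+1.6200+1.5600+0.1450 ≈ 3.5950 m = S ✓

v_R_max = 9/5 m/s = 1.8000 m/s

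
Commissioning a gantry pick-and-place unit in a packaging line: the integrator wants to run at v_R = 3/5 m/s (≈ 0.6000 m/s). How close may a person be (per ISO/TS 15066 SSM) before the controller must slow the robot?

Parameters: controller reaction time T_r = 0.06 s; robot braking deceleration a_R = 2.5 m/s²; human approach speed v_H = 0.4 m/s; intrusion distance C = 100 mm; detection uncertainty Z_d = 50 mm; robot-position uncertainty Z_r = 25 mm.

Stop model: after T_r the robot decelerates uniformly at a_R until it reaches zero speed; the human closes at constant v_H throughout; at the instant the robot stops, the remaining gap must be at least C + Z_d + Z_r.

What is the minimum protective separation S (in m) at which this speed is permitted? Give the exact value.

T_s = v_R/a_R = (3/5)/(5/2) = 0.2400 s
robot covers v_R·T_r = 0.6000·0.0600 = 0.0360 m before braking
robot covers 0.6000·0.2400 − ½·2.5000·0.2400² = 0.0720 m while stopping
human over T_r+T_s: 0.4000·(0.0600+0.2400) = 0.1200 m
residual clearance needed = 0.1000+0.0500+0.0250 = 0.1750 m
S_min ≈ 0.0360+0.0720+0.1200+0.1750  ⇒  S_min = 403/1000 m

S_min = 403/1000 m = 0.4030 m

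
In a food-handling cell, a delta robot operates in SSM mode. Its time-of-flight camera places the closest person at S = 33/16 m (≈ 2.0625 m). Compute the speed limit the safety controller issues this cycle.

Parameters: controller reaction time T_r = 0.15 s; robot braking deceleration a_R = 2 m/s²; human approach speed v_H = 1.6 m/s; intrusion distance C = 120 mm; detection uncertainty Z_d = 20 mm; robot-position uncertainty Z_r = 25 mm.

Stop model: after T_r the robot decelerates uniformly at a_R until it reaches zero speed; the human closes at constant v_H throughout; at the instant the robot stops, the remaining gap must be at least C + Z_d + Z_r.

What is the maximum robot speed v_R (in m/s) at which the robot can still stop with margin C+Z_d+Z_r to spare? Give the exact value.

v_R_max = 13/10 m/s = 1.3000 m/s

at the boundary: (1/4)·v² + (19/20)·v + (-663/400) = 0
  disc = (19/20)² − 4·(1/4)·(-663/400) = 64/25 ; √disc = 8/5
  v_R = (−(19/20) + 8/5) / (2·(1/4)) = 13/10 m/s
check:
braking lasts T_s = (13/10)/2 = 0.6500 s
robot covers v_R·T_r = 1.3000·0.1500 = 0.1950 m before braking
braking distance = 1.3000²/(2·2.0000) = 0.4225 m
human over T_r+T_s: 1.6000·(0.1500+0.6500) = 1.2800 m
C+Z_d+Z_r = 0.1200+0.0200+0.0250 = 0.1650 m
sum ≈ 0.1950+0.4225+1.2800+0.1650 ≈ 2.0625 m = S ✓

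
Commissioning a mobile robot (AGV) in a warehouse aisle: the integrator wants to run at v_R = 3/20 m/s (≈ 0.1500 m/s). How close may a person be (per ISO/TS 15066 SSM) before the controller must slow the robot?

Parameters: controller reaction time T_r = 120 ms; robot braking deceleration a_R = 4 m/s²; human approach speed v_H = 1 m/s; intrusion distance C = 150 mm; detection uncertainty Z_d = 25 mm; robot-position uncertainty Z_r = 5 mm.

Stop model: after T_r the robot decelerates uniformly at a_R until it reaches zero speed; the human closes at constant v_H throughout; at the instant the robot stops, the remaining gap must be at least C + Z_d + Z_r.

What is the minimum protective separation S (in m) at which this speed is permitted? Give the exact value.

S_min = 5733/16000 m = 0.3583 m

T_s = v_R/a_R = (3/20)/4 = 0.0375 s
robot covers v_R·T_r = 0.1500·0.1200 = 0.0180 m before braking
braking distance = 0.1500²/(2·4.0000) = 0.0028 m
human over T_r+T_s: 1.0000·(0.1200+0.0375) = 0.1575 m
margins: 0.1500+0.0250+0.0050 = 0.1800 m
S_min ≈ 0.0180+0.0028+0.1575+0.1800  ⇒  S_min = 5733/16000 m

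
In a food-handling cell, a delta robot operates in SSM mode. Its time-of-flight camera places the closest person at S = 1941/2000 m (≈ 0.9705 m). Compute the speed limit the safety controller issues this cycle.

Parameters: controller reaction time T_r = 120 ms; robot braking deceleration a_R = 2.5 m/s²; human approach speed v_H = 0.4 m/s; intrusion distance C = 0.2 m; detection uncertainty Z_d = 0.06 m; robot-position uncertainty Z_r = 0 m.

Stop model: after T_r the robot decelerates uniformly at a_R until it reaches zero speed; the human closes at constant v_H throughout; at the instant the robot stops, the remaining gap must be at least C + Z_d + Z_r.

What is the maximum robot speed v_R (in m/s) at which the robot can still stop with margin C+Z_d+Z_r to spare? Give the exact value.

v_R_max = 5/4 m/s = 1.2500 m/s

quadratic (1/5)·v² + (7/25)·v + (-53/80) = 0
  disc = (7/25)² − 4·(1/5)·(-53/80) = 1521/2500 ; √disc = 39/50
  v_R = (−(7/25) + 39/50) / (2·(1/5)) = 5/4 m/s
check:
braking lasts T_s = (5/4)/(5/2) = 0.5000 s
robot covers v_R·T_r = 1.2500·0.1200 = 0.1500 m before braking
robot under decel: 1.2500²/(2·2.5000) = 0.3125 m
human closes 0.4000·0.6200 = 0.2480 m
C+Z_d+Z_r = 0.2000+0.0600+0.0000 = 0.2600 m
sum ≈ 0.1500+0.3125+0.2480+0.2600 ≈ 0.9705 m = S ✓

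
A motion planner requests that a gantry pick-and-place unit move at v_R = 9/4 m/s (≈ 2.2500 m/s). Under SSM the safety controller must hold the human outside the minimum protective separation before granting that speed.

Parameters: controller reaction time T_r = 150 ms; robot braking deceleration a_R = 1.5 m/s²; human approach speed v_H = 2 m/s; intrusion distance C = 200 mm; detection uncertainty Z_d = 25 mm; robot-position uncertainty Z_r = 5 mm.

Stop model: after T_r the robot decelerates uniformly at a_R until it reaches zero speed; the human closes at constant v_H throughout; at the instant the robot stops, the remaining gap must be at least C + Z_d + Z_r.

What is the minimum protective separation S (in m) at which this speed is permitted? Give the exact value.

stop time T_s = (9/4)/(3/2) = 1.5000 s
robot covers v_R·T_r = 2.2500·0.1500 = 0.3375 m before braking
braking distance = 2.2500²/(2·1.5000) = 1.6875 m
human over T_r+T_s: 2.0000·(0.1500+1.5000) = 3.3000 m
margins: 0.2000+0.0250+0.0050 = 0.2300 m
S_min ≈ 0.3375+1.6875+3.3000+0.2300  ⇒  S_min = 1111/200 m

S_min = 1111/200 m = 5.5550 m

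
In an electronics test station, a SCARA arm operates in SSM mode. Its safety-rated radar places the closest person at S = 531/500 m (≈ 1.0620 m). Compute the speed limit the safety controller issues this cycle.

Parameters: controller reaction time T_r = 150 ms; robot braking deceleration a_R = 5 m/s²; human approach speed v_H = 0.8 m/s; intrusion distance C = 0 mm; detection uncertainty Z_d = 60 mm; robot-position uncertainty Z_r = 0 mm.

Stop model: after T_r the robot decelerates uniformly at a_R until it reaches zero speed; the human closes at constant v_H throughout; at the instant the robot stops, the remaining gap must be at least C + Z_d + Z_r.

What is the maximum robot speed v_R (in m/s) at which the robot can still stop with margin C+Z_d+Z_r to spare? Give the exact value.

collect terms ⇒ (1/10)·v_R² + (31/100)·v_R + (-441/500) = 0
  disc = (31/100)² − 4·(1/10)·(-441/500) = 4489/10000 ; √disc = 67/100
  v_R = (−(31/100) + 67/100) / (2·(1/10)) = 9/5 m/s
check:
stop time T_s = (9/5)/5 = 0.3600 s
reaction-phase robot travel = 1.8000·0.1500 = 0.2700 m
braking distance = 1.8000²/(2·5.0000) = 0.3240 m
human closes 0.8000·0.5100 = 0.4080 m
residual clearance needed = 0.0000+0.0600+0.0000 = 0.0600 m
sum ≈ 0.2700+0.3240+0.4080+0.0600 ≈ 1.0620 m = S ✓

v_R_max = 9/5 m/s = 1.8000 m/s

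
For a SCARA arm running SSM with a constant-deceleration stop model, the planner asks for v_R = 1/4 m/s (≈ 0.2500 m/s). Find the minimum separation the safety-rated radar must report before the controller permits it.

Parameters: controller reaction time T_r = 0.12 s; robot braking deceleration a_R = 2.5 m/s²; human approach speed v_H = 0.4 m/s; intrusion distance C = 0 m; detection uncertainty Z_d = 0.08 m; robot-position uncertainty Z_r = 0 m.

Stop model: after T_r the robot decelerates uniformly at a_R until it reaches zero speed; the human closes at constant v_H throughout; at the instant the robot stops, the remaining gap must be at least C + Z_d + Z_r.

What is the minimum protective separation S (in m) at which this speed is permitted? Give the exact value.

T_s = v_R/a_R = (1/4)/(5/2) = 0.1000 s
robot covers v_R·T_r = 0.2500·0.1200 = 0.0300 m before braking
braking distance = 0.2500²/(2·2.5000) = 0.0125 m
person approaches 0.4000·(0.1200+0.1000) = 0.0880 m
C+Z_d+Z_r = 0.0000+0.0800+0.0000 = 0.0800 m
S_min ≈ 0.0300+0.0125+0.0880+0.0800  ⇒  S_min = 421/2000 m

S_min = 421/2000 m = 0.2105 m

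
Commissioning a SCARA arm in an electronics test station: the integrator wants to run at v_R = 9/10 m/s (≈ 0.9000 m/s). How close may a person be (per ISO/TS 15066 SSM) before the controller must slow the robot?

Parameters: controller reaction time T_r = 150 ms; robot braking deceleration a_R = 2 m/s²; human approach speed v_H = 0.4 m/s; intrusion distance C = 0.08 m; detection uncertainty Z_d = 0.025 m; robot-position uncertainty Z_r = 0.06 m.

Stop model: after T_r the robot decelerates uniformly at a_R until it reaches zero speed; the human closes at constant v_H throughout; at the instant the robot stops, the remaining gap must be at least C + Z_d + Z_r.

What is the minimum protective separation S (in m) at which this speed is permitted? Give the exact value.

S_min = 297/400 m = 0.7425 m

stop time T_s = (9/10)/2 = 0.4500 s
reaction-phase robot travel = 0.9000·0.1500 = 0.1350 m
robot under decel: 0.9000²/(2·2.0000) = 0.2025 m
human closes 0.4000·0.6000 = 0.2400 m
margins: 0.0800+0.0250+0.0600 = 0.1650 m
S_min ≈ 0.1350+0.2025+0.2400+0.1650  ⇒  S_min = 297/400 m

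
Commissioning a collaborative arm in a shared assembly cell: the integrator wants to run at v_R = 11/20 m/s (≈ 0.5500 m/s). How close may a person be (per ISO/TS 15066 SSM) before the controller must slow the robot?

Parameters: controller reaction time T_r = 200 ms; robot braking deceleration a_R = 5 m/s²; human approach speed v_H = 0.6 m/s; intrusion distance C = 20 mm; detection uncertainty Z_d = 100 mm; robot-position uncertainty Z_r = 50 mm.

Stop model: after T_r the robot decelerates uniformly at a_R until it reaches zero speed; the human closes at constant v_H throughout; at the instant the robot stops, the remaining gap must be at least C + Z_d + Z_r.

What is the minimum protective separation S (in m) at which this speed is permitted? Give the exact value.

braking lasts T_s = (11/20)/5 = 0.1100 s
reaction-phase robot travel = 0.5500·0.2000 = 0.1100 m
robot under decel: 0.5500²/(2·5.0000) = 0.0302 m
human over T_r+T_s: 0.6000·(0.2000+0.1100) = 0.1860 m
C+Z_d+Z_r = 0.0200+0.1000+0.0500 = 0.1700 m
S_min ≈ 0.1100+0.0302+0.1860+0.1700  ⇒  S_min = 397/800 m

S_min = 397/800 m = 0.4963 m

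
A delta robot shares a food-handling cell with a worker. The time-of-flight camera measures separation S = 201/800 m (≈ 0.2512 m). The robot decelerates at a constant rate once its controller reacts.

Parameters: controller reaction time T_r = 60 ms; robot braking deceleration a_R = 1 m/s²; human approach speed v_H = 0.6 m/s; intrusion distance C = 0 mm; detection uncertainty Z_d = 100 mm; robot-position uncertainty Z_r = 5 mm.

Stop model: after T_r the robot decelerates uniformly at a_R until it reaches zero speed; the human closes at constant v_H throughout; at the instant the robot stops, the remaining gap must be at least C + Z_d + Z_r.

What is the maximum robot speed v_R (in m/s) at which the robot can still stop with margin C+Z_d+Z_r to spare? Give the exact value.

at the boundary: (1/2)·v² + (33/50)·v + (-441/4000) = 0
  disc = (33/50)² − 4·(1/2)·(-441/4000) = 6561/10000 ; √disc = 81/100
  v_R = (−(33/50) + 81/100) / (2·(1/2)) = 3/20 m/s
check:
braking lasts T_s = (3/20)/1 = 0.1500 s
robot covers v_R·T_r = 0.1500·0.0600 = 0.0090 m before braking
robot covers 0.1500·0.1500 − ½·1.0000·0.1500² = 0.0112 m while stopping
human closes 0.6000·0.2100 = 0.1260 m
C+Z_d+Z_r = 0.0000+0.1000+0.0050 = 0.1050 m
sum ≈ 0.0090+0.0112+0.1260+0.1050 ≈ 0.2512 m = S ✓

v_R_max = 3/20 m/s = 0.1500 m/s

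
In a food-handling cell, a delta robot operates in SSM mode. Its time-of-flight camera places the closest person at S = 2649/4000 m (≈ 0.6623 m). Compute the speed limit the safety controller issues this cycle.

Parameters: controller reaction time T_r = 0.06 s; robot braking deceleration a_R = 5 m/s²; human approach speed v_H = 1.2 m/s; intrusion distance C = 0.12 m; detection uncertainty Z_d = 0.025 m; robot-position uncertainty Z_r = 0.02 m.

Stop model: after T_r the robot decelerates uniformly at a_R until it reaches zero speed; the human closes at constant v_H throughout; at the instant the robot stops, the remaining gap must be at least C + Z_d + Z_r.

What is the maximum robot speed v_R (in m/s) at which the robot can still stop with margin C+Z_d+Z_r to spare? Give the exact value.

v_R_max = 21/20 m/s = 1.0500 m/s

at the boundary: (1/10)·v² + (3/10)·v + (-1701/4000) = 0
  disc = (3/10)² − 4·(1/10)·(-1701/4000) = 2601/10000 ; √disc = 51/100
  v_R = (−(3/10) + 51/100) / (2·(1/10)) = 21/20 m/s
check:
stop time T_s = (21/20)/5 = 0.2100 s
robot in T_r: 1.0500·0.0600 = 0.0630 m
braking distance = 1.0500²/(2·5.0000) = 0.1103 m
human closes 1.2000·0.2700 = 0.3240 m
residual clearance needed = 0.1200+0.0250+0.0200 = 0.1650 m
sum ≈ 0.0630+0.1103+0.3240+0.1650 ≈ 0.6623 m = S ✓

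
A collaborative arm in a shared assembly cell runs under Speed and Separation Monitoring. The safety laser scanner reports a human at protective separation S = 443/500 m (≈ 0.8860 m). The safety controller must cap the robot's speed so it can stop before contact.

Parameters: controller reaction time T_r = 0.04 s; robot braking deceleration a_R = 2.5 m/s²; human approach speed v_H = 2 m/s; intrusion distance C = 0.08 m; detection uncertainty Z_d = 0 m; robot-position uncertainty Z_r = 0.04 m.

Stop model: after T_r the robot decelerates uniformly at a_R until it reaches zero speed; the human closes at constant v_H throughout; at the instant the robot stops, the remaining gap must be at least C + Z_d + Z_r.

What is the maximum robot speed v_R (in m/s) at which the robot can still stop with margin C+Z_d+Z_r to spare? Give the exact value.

quadratic (1/5)·v² + (21/25)·v + (-343/500) = 0
  disc = (21/25)² − 4·(1/5)·(-343/500) = 784/625 ; √disc = 28/25
  v_R = (−(21/25) + 28/25) / (2·(1/5)) = 7/10 m/s
check:
T_s = v_R/a_R = (7/10)/(5/2) = 0.2800 s
reaction-phase robot travel = 0.7000·0.0400 = 0.0280 m
robot covers 0.7000·0.2800 − ½·2.5000·0.2800² = 0.0980 m while stopping
human closes 2.0000·0.3200 = 0.6400 m
residual clearance needed = 0.0800+0.0000+0.0400 = 0.1200 m
sum ≈ 0.0280+0.0980+0.6400+0.1200 ≈ 0.8860 m = S ✓

v_R_max = 7/10 m/s = 0.7000 m/s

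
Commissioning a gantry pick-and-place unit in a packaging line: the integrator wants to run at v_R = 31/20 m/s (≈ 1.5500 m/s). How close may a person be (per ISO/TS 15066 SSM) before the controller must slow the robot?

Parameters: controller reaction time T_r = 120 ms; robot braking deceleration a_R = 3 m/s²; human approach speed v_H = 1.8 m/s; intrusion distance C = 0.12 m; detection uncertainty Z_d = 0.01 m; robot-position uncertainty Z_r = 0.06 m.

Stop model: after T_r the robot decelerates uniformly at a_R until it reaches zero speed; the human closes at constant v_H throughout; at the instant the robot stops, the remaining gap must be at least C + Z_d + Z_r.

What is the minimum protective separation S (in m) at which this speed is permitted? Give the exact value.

stop time T_s = (31/20)/3 = 0.5167 s
robot covers v_R·T_r = 1.5500·0.1200 = 0.1860 m before braking
robot under decel: 1.5500²/(2·3.0000) = 0.4004 m
person approaches 1.8000·(0.1200+0.5167) = 1.1460 m
margins: 0.1200+0.0100+0.0600 = 0.1900 m
S_min ≈ 0.1860+0.4004+1.1460+0.1900  ⇒  S_min = 23069/12000 m

S_min = 23069/12000 m = 1.9224 m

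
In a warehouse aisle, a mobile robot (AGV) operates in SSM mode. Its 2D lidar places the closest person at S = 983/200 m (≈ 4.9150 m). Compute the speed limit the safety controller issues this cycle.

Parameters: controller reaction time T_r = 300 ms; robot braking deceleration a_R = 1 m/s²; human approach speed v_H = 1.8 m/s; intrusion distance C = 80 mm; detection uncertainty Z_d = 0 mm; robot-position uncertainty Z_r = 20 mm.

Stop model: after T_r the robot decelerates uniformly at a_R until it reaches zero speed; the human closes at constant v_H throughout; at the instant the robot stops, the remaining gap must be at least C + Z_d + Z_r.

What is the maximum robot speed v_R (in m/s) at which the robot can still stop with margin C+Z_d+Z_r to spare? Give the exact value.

v_R_max = 3/2 m/s = 1.5000 m/s

quadratic (1/2)·v² + (21/10)·v + (-171/40) = 0
  disc = (21/10)² − 4·(1/2)·(-171/40) = 324/25 ; √disc = 18/5
  v_R = (−(21/10) + 18/5) / (2·(1/2)) = 3/2 m/s
check:
T_s = v_R/a_R = (3/2)/1 = 1.5000 s
reaction-phase robot travel = 1.5000·0.3000 = 0.4500 m
robot covers 1.5000·1.5000 − ½·1.0000·1.5000² = 1.1250 m while stopping
person approaches 1.8000·(0.3000+1.5000) = 3.2400 m
residual clearance needed = 0.0800+0.0000+0.0200 = 0.1000 m
sum ≈ 0.4500+1.1250+3.2400+0.1000 ≈ 4.9150 m = S ✓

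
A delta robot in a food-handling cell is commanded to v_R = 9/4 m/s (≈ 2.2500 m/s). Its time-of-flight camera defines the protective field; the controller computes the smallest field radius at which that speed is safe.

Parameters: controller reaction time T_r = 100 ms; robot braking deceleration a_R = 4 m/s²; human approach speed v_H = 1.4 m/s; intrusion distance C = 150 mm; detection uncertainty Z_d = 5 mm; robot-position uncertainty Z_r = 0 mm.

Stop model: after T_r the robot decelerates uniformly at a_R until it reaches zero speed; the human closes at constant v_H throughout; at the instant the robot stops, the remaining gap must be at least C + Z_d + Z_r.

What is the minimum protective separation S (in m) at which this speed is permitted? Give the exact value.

S_min = 6209/3200 m = 1.9403 m

braking lasts T_s = (9/4)/4 = 0.5625 s
robot in T_r: 2.2500·0.1000 = 0.2250 m
braking distance = 2.2500²/(2·4.0000) = 0.6328 m
human over T_r+T_s: 1.4000·(0.1000+0.5625) = 0.9275 m
residual clearance needed = 0.1500+0.0050+0.0000 = 0.1550 m
S_min ≈ 0.2250+0.6328+0.9275+0.1550  ⇒  S_min = 6209/3200 m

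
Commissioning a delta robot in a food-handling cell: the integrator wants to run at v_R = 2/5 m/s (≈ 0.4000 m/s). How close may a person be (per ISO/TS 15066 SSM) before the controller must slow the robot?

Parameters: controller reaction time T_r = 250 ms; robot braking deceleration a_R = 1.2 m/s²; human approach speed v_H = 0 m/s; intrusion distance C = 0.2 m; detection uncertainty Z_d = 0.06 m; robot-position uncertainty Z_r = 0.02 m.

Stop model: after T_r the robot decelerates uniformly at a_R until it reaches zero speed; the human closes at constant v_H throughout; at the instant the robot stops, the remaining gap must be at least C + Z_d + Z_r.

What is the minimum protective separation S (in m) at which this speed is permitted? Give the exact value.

T_s = v_R/a_R = (2/5)/(6/5) = 0.3333 s
robot in T_r: 0.4000·0.2500 = 0.1000 m
robot covers 0.4000·0.3333 − ½·1.2000·0.3333² = 0.0667 m while stopping
human closes 0.0000·0.5833 = 0.0000 m
residual clearance needed = 0.2000+0.0600+0.0200 = 0.2800 m
S_min ≈ 0.1000+0.0667+0.0000+0.2800  ⇒  S_min = 67/150 m

S_min = 67/150 m = 0.4467 m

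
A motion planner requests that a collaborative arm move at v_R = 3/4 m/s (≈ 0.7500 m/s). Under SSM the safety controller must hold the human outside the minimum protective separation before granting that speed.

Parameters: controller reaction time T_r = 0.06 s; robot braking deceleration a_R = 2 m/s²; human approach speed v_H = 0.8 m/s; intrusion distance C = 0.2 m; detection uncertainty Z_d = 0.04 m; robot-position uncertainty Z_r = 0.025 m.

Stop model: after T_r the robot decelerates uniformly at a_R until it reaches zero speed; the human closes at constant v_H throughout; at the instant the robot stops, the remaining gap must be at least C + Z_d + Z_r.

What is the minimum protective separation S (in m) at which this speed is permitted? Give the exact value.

S_min = 6389/8000 m = 0.7986 m

stop time T_s = (3/4)/2 = 0.3750 s
robot covers v_R·T_r = 0.7500·0.0600 = 0.0450 m before braking
braking distance = 0.7500²/(2·2.0000) = 0.1406 m
human closes 0.8000·0.4350 = 0.3480 m
margins: 0.2000+0.0400+0.0250 = 0.2650 m
S_min ≈ 0.0450+0.1406+0.3480+0.2650  ⇒  S_min = 6389/8000 m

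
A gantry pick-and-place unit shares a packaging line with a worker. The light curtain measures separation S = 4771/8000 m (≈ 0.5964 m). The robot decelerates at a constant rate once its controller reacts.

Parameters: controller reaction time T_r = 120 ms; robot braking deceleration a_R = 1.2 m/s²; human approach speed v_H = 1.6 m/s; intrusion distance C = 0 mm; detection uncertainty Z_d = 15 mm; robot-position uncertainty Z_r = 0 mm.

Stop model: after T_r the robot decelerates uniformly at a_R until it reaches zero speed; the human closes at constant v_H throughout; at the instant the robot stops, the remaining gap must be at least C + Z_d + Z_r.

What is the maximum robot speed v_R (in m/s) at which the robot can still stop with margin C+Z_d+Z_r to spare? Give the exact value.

v_R_max = 1/4 m/s = 0.2500 m/s

quadratic (5/12)·v² + (109/75)·v + (-623/1600) = 0
  disc = (109/75)² − 4·(5/12)·(-623/1600) = 994009/360000 ; √disc = 997/600
  v_R = (−(109/75) + 997/600) / (2·(5/12)) = 1/4 m/s
check:
braking lasts T_s = (1/4)/(6/5) = 0.2083 s
robot in T_r: 0.2500·0.1200 = 0.0300 m
braking distance = 0.2500²/(2·1.2000) = 0.0260 m
person approaches 1.6000·(0.1200+0.2083) = 0.5253 m
C+Z_d+Z_r = 0.0000+0.0150+0.0000 = 0.0150 m
sum ≈ 0.0300+0.0260+0.5253+0.0150 ≈ 0.5964 m = S ✓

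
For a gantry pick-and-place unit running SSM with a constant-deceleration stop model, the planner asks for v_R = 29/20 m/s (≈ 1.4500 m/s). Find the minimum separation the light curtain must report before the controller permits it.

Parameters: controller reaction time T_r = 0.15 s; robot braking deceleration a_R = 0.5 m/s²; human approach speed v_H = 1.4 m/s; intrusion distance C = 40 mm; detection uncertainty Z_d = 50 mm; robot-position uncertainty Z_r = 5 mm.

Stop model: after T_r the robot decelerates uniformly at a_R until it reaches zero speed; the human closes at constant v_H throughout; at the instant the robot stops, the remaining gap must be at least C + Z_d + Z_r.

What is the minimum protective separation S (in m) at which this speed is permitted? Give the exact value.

stop time T_s = (29/20)/(1/2) = 2.9000 s
reaction-phase robot travel = 1.4500·0.1500 = 0.2175 m
braking distance = 1.4500²/(2·0.5000) = 2.1025 m
human over T_r+T_s: 1.4000·(0.1500+2.9000) = 4.2700 m
residual clearance needed = 0.0400+0.0500+0.0050 = 0.0950 m
S_min ≈ 0.2175+2.1025+4.2700+0.0950  ⇒  S_min = 1337/200 m

S_min = 1337/200 m = 6.6850 m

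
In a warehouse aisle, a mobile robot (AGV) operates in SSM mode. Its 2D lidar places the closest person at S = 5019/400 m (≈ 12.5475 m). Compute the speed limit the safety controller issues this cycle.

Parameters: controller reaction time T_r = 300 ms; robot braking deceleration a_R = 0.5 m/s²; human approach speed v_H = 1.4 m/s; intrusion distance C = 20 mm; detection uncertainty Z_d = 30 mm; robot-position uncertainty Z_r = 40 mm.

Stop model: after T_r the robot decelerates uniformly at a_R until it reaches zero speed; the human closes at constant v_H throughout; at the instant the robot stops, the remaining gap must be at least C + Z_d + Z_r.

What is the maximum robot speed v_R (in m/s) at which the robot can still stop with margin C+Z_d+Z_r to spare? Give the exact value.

quadratic (1)·v² + (31/10)·v + (-963/80) = 0
  disc = (31/10)² − 4·(1)·(-963/80) = 1444/25 ; √disc = 38/5
  v_R = (−(31/10) + 38/5) / (2·(1)) = 9/4 m/s
check:
stop time T_s = (9/4)/(1/2) = 4.5000 s
robot covers v_R·T_r = 2.2500·0.3000 = 0.6750 m before braking
robot under decel: 2.2500²/(2·0.5000) = 5.0625 m
person approaches 1.4000·(0.3000+4.5000) = 6.7200 m
C+Z_d+Z_r = 0.0200+0.0300+0.0400 = 0.0900 m
sum ≈ 0.6750+5.0625+6.7200+0.0900 ≈ 12.5475 m = S ✓

v_R_max = 9/4 m/s = 2.2500 m/s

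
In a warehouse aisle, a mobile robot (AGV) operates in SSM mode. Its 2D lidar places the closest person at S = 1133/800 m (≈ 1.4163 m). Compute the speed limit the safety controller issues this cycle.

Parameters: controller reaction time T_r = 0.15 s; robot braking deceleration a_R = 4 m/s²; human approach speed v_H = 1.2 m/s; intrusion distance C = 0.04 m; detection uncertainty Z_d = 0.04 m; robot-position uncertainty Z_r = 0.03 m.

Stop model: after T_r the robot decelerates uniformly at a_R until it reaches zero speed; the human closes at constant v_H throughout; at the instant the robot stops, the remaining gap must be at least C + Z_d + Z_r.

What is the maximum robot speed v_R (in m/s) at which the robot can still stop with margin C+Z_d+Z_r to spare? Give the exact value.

v_R_max = 17/10 m/s = 1.7000 m/s

quadratic (1/8)·v² + (9/20)·v + (-901/800) = 0
  disc = (9/20)² − 4·(1/8)·(-901/800) = 49/64 ; √disc = 7/8
  v_R = (−(9/20) + 7/8) / (2·(1/8)) = 17/10 m/s
check:
T_s = v_R/a_R = (17/10)/4 = 0.4250 s
robot covers v_R·T_r = 1.7000·0.1500 = 0.2550 m before braking
robot under decel: 1.7000²/(2·4.0000) = 0.3613 m
person approaches 1.2000·(0.1500+0.4250) = 0.6900 m
C+Z_d+Z_r = 0.0400+0.0400+0.0300 = 0.1100 m
sum ≈ 0.2550+0.3613+0.6900+0.1100 ≈ 1.4163 m = S ✓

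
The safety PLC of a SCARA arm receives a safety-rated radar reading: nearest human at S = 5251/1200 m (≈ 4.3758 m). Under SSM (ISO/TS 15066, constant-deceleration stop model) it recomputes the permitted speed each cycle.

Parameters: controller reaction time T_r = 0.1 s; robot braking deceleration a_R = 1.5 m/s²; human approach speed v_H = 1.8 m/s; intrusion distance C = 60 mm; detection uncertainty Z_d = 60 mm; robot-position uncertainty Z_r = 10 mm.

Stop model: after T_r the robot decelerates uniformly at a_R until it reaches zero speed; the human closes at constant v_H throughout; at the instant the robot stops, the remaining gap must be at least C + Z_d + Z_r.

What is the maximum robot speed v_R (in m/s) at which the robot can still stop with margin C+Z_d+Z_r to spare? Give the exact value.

collect terms ⇒ (1/3)·v_R² + (13/10)·v_R + (-4879/1200) = 0
  disc = (13/10)² − 4·(1/3)·(-4879/1200) = 64/9 ; √disc = 8/3
  v_R = (−(13/10) + 8/3) / (2·(1/3)) = 41/20 m/s
check:
braking lasts T_s = (41/20)/(3/2) = 1.3667 s
reaction-phase robot travel = 2.0500·0.1000 = 0.2050 m
robot under decel: 2.0500²/(2·1.5000) = 1.4008 m
human closes 1.8000·1.4667 = 2.6400 m
C+Z_d+Z_r = 0.0600+0.0600+0.0100 = 0.1300 m
sum ≈ 0.2050+1.4008+2.6400+0.1300 ≈ 4.3758 m = S ✓

v_R_max = 41/20 m/s = 2.0500 m/s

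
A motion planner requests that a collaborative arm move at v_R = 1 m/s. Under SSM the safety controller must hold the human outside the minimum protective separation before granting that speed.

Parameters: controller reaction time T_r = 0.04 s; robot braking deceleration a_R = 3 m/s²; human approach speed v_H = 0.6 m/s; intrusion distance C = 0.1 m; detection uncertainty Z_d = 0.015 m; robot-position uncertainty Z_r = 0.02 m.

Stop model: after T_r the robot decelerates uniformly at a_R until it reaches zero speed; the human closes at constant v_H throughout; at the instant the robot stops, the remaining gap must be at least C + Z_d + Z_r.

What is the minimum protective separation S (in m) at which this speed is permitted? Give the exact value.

S_min = 1697/3000 m = 0.5657 m

braking lasts T_s = 1/3 = 0.3333 s
robot in T_r: 1.0000·0.0400 = 0.0400 m
robot covers 1.0000·0.3333 − ½·3.0000·0.3333² = 0.1667 m while stopping
person approaches 0.6000·(0.0400+0.3333) = 0.2240 m
C+Z_d+Z_r = 0.1000+0.0150+0.0200 = 0.1350 m
S_min ≈ 0.0400+0.1667+0.2240+0.1350  ⇒  S_min = 1697/3000 m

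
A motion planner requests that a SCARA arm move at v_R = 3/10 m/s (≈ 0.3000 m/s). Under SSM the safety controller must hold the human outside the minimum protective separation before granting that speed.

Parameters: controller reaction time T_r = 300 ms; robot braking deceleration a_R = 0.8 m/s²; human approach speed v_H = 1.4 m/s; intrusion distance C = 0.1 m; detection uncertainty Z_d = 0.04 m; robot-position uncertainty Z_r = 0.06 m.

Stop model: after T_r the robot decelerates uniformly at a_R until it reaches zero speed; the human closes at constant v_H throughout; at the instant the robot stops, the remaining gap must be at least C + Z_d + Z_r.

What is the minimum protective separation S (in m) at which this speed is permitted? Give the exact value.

braking lasts T_s = (3/10)/(4/5) = 0.3750 s
reaction-phase robot travel = 0.3000·0.3000 = 0.0900 m
robot covers 0.3000·0.3750 − ½·0.8000·0.3750² = 0.0563 m while stopping
human over T_r+T_s: 1.4000·(0.3000+0.3750) = 0.9450 m
margins: 0.1000+0.0400+0.0600 = 0.2000 m
S_min ≈ 0.0900+0.0563+0.9450+0.2000  ⇒  S_min = 1033/800 m

S_min = 1033/800 m = 1.2913 m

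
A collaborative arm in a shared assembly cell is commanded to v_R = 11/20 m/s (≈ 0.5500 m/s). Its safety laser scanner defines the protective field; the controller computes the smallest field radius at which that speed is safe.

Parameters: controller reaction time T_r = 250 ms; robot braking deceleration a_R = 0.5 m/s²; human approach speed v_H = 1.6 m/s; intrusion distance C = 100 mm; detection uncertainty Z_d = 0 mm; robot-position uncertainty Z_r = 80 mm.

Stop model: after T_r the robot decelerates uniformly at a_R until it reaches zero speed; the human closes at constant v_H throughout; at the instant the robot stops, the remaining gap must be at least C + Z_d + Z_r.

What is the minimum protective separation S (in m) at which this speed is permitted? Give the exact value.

stop time T_s = (11/20)/(1/2) = 1.1000 s
robot covers v_R·T_r = 0.5500·0.2500 = 0.1375 m before braking
braking distance = 0.5500²/(2·0.5000) = 0.3025 m
human over T_r+T_s: 1.6000·(0.2500+1.1000) = 2.1600 m
margins: 0.1000+0.0000+0.0800 = 0.1800 m
S_min ≈ 0.1375+0.3025+2.1600+0.1800  ⇒  S_min = 139/50 m

S_min = 139/50 m = 2.7800 m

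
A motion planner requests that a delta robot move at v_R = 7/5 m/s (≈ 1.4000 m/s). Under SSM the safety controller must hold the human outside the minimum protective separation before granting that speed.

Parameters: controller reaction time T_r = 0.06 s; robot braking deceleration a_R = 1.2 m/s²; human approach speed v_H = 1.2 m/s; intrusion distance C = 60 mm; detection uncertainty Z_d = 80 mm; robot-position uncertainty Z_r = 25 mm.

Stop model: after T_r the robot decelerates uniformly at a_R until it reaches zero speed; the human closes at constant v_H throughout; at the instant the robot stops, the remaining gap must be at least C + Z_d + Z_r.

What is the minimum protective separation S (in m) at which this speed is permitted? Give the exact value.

S_min = 7613/3000 m = 2.5377 m

stop time T_s = (7/5)/(6/5) = 1.1667 s
robot covers v_R·T_r = 1.4000·0.0600 = 0.0840 m before braking
braking distance = 1.4000²/(2·1.2000) = 0.8167 m
person approaches 1.2000·(0.0600+1.1667) = 1.4720 m
margins: 0.0600+0.0800+0.0250 = 0.1650 m
S_min ≈ 0.0840+0.8167+1.4720+0.1650  ⇒  S_min = 7613/3000 m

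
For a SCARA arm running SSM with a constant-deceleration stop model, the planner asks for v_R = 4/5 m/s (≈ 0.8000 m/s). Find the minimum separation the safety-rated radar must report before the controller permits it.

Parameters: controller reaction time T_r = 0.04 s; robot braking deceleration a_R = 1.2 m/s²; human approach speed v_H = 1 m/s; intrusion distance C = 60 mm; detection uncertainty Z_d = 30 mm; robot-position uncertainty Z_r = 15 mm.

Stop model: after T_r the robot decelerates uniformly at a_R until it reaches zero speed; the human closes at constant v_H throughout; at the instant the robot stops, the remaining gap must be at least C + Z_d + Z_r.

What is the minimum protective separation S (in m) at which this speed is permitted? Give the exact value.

braking lasts T_s = (4/5)/(6/5) = 0.6667 s
reaction-phase robot travel = 0.8000·0.0400 = 0.0320 m
braking distance = 0.8000²/(2·1.2000) = 0.2667 m
person approaches 1.0000·(0.0400+0.6667) = 0.7067 m
C+Z_d+Z_r = 0.0600+0.0300+0.0150 = 0.1050 m
S_min ≈ 0.0320+0.2667+0.7067+0.1050  ⇒  S_min = 3331/3000 m

S_min = 3331/3000 m = 1.1103 m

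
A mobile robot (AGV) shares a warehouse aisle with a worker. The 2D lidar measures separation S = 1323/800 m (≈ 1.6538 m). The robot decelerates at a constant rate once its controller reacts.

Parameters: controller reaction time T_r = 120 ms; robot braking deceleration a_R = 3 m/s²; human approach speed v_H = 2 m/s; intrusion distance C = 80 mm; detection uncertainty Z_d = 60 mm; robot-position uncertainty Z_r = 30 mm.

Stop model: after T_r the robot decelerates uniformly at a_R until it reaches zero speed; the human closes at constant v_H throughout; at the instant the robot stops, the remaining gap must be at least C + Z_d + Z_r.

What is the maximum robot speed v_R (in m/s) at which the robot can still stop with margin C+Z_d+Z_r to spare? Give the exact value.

at the boundary: (1/6)·v² + (59/75)·v + (-199/160) = 0
  disc = (59/75)² − 4·(1/6)·(-199/160) = 130321/90000 ; √disc = 361/300
  v_R = (−(59/75) + 361/300) / (2·(1/6)) = 5/4 m/s
check:
stop time T_s = (5/4)/3 = 0.4167 s
robot covers v_R·T_r = 1.2500·0.1200 = 0.1500 m before braking
robot covers 1.2500·0.4167 − ½·3.0000·0.4167² = 0.2604 m while stopping
person approaches 2.0000·(0.1200+0.4167) = 1.0733 m
C+Z_d+Z_r = 0.0800+0.0600+0.0300 = 0.1700 m
sum ≈ 0.1500+0.2604+1.0733+0.1700 ≈ 1.6538 m = S ✓

v_R_max = 5/4 m/s = 1.2500 m/s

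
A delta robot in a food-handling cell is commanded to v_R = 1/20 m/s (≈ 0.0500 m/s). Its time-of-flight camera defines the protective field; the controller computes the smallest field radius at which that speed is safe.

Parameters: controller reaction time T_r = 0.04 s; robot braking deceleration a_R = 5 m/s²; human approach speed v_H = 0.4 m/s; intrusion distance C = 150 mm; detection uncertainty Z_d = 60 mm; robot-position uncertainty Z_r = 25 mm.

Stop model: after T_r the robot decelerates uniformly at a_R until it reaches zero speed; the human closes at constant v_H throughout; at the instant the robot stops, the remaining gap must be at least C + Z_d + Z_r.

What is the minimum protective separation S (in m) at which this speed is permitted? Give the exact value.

S_min = 1029/4000 m = 0.2572 m

braking lasts T_s = (1/20)/5 = 0.0100 s
reaction-phase robot travel = 0.0500·0.0400 = 0.0020 m
robot covers 0.0500·0.0100 − ½·5.0000·0.0100² = 0.0003 m while stopping
human over T_r+T_s: 0.4000·(0.0400+0.0100) = 0.0200 m
margins: 0.1500+0.0600+0.0250 = 0.2350 m
S_min ≈ 0.0020+0.0003+0.0200+0.2350  ⇒  S_min = 1029/4000 m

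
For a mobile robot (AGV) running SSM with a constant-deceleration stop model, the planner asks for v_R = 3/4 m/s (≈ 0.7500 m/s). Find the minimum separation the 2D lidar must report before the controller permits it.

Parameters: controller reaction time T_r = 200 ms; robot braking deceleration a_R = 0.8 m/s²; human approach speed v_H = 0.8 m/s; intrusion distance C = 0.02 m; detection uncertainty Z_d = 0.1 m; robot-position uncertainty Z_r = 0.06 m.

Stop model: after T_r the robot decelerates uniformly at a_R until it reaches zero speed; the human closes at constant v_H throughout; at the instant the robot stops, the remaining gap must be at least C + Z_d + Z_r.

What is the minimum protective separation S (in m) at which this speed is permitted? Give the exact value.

S_min = 5093/3200 m = 1.5916 m

stop time T_s = (3/4)/(4/5) = 0.9375 s
reaction-phase robot travel = 0.7500·0.2000 = 0.1500 m
braking distance = 0.7500²/(2·0.8000) = 0.3516 m
human over T_r+T_s: 0.8000·(0.2000+0.9375) = 0.9100 m
residual clearance needed = 0.0200+0.1000+0.0600 = 0.1800 m
S_min ≈ 0.1500+0.3516+0.9100+0.1800  ⇒  S_min = 5093/3200 m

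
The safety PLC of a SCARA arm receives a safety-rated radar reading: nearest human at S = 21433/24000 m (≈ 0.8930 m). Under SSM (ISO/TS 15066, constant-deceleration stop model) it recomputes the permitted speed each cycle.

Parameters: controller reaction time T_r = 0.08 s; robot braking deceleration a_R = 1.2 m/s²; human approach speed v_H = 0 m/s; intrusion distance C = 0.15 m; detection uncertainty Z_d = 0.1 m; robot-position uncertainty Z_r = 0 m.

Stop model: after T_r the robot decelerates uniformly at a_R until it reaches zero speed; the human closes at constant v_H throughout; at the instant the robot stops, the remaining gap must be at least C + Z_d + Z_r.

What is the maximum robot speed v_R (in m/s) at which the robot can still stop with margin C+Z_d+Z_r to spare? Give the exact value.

v_R_max = 23/20 m/s = 1.1500 m/s

collect terms ⇒ (5/12)·v_R² + (2/25)·v_R + (-15433/24000) = 0
  disc = (2/25)² − 4·(5/12)·(-15433/24000) = 388129/360000 ; √disc = 623/600
  v_R = (−(2/25) + 623/600) / (2·(5/12)) = 23/20 m/s
check:
stop time T_s = (23/20)/(6/5) = 0.9583 s
reaction-phase robot travel = 1.1500·0.0800 = 0.0920 m
robot covers 1.1500·0.9583 − ½·1.2000·0.9583² = 0.5510 m while stopping
human closes 0.0000·1.0383 = 0.0000 m
residual clearance needed = 0.1500+0.1000+0.0000 = 0.2500 m
sum ≈ 0.0920+0.5510+0.0000+0.2500 ≈ 0.8930 m = S ✓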